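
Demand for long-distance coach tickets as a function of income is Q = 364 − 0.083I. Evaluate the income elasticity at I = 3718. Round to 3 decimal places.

-5.570

At I = 3718: Q = 55.406.
dQ/dI = −0.083.
η = (dQ/dI)·(I/Q) = -0.083 × (3718/55.406) = -5.570.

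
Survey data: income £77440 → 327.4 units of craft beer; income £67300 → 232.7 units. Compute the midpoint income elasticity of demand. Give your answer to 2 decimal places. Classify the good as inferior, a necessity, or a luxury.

ΔQ = 232.7 − 327.4 = -94.7; midpoint Q̄ = (327.4 + 232.7)/2 = 280.05.
ΔI = 67300 − 77440 = -10140; midpoint Ī = (77440 + 67300)/2 = 72370.
η = (ΔQ/Q̄) ÷ (ΔI/Ī) = (-94.7/280.05) ÷ (-10140/72370) = 2.41.
η > 1 ⇒ luxury.

2.41 (luxury)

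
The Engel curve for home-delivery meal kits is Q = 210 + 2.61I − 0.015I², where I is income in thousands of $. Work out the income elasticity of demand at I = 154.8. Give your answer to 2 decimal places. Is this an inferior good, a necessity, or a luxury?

At I = 154.8: Q = 254.5824.
dQ/dI = 2.61 − 0.03I = -2.03400.
η = (dQ/dI)·(I/Q) = -2.03400 × (154.8/254.5824) = -1.24.
η < 0 ⇒ inferior good.

-1.24 (inferior good)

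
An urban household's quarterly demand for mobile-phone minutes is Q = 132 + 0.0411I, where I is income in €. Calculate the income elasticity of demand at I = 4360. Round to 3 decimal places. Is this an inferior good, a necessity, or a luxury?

0.576 (necessity)

At I = 4360: Q = 311.196.
dQ/dI = 0.0411.
η = (dQ/dI)·(I/Q) = 0.0411 × (4360/311.196) = 0.576.
Since 0 < η < 1, the good is a necessity.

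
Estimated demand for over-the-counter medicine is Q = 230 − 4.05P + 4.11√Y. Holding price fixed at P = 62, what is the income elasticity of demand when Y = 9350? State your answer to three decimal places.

At P = 62, Y = 9350: Q = 376.318.
Holding P constant, ∂Q/∂Y = 4.11/(2√Y) = 0.0212523.
η_Y = (∂Q/∂Y)·(Y/Q) = 0.0212523 × (9350/376.318) = 0.528.

0.528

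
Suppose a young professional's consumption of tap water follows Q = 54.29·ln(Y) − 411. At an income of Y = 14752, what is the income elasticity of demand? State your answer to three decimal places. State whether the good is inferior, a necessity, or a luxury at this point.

At Y = 14752: Q = 110.137.
dQ/dY = 54.29/Y = 0.00368018 at this income.
η = (dQ/dY)·(Y/Q) = 0.00368018 × (14752/110.137) = 0.493.
Since 0 < η < 1, the good is a necessity.

0.493 (necessity)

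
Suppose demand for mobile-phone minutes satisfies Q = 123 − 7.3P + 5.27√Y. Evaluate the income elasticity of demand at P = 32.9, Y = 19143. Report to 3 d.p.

At P = 32.9, Y = 19143: Q = 611.978.
Holding P constant, ∂Q/∂Y = 5.27/(2√Y) = 0.0190448.
η_Y = (∂Q/∂Y)·(Y/Q) = 0.0190448 × (19143/611.978) = 0.596.

0.596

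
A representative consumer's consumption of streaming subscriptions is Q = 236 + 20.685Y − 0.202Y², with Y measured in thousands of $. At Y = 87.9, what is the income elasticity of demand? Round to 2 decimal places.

At Y = 87.9: Q = 493.4767.
dQ/dY = 20.685 − 0.404Y = -14.82660.
η = (dQ/dY)·(Y/Q) = -14.82660 × (87.9/493.4767) = -2.64.

-2.64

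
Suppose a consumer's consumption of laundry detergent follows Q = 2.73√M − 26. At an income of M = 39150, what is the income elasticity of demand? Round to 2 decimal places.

0.53

At M = 39150: Q = 514.168.
dQ/dM = 2.73/(2√M) = 0.00689869 at this income.
η = (dQ/dM)·(M/Q) = 0.00689869 × (39150/514.168) = 0.53.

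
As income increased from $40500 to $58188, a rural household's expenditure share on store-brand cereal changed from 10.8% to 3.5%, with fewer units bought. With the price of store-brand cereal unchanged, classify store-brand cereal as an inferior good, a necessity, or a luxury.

inferior good

Quantity demanded falls as income rises, so η < 0.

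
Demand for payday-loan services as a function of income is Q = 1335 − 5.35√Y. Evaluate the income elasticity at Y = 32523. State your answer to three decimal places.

-1.303

At Y = 32523: Q = 370.174.
dQ/dY = -5.35/(2√Y) = -0.014833 at this income.
η = (dQ/dY)·(Y/Q) = -0.014833 × (32523/370.174) = -1.303.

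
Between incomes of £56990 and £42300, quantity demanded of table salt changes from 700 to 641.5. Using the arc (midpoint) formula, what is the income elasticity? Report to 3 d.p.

ΔQ = 641.5 − 700 = -58.5; midpoint Q̄ = (700 + 641.5)/2 = 670.75.
ΔI = 42300 − 56990 = -14690; midpoint Ī = (56990 + 42300)/2 = 49645.
η = (ΔQ/Q̄) ÷ (ΔI/Ī) = (-58.5/670.75) ÷ (-14690/49645) = 0.295.

0.295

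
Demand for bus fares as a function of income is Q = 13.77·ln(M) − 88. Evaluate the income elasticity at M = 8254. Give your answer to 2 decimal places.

0.38

At M = 8254: Q = 36.184.
dQ/dM = 13.77/M = 0.00166828 at this income.
η = (dQ/dM)·(M/Q) = 0.00166828 × (8254/36.184) = 0.38.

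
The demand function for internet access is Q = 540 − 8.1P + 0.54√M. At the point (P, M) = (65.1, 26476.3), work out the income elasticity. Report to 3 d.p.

0.437

At P = 65.1, M = 26476.3: Q = 100.556.
Holding P constant, ∂Q/∂M = 0.54/(2√M) = 0.00165934.
η_M = (∂Q/∂M)·(M/Q) = 0.00165934 × (26476.3/100.556) = 0.437.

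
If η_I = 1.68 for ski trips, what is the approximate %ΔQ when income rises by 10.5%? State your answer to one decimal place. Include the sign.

%ΔQ ≈ η × %ΔI = 1.68 × 10.5% = 17.6%.

17.6%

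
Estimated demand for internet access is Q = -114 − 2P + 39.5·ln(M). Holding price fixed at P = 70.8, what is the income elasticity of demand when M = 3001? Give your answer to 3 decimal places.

At P = 70.8, M = 3001: Q = 60.665.
Holding P constant, ∂Q/∂M = 39.5/M = 0.0131623.
η_M = (∂Q/∂M)·(M/Q) = 0.0131623 × (3001/60.665) = 0.651.

0.651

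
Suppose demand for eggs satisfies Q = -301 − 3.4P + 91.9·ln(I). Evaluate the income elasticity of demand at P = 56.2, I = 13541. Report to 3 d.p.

At P = 56.2, I = 13541: Q = 382.209.
Holding P constant, ∂Q/∂I = 91.9/I = 0.0067868.
η_I = (∂Q/∂I)·(I/Q) = 0.0067868 × (13541/382.209) = 0.240.

0.240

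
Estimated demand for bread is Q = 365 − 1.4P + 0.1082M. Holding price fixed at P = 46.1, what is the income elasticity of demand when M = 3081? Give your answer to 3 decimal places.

At P = 46.1, M = 3081: Q = 633.824.
Holding P constant, ∂Q/∂M = 0.1082.
η_M = (∂Q/∂M)·(M/Q) = 0.1082 × (3081/633.824) = 0.526.

0.526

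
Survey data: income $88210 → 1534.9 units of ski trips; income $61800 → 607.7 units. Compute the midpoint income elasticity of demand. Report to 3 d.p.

ΔQ = 607.7 − 1534.9 = -927.2; midpoint Q̄ = (1534.9 + 607.7)/2 = 1071.3.
ΔI = 61800 − 88210 = -26410; midpoint Ī = (88210 + 61800)/2 = 75005.
η = (ΔQ/Q̄) ÷ (ΔI/Ī) = (-927.2/1071.3) ÷ (-26410/75005) = 2.458.

2.458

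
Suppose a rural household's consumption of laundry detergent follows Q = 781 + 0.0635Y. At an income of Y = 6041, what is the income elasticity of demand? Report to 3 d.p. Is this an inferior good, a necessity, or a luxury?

0.329 (necessity)

At Y = 6041: Q = 1164.604.
dQ/dY = 0.0635.
η = (dQ/dY)·(Y/Q) = 0.0635 × (6041/1164.604) = 0.329.
Since 0 < η < 1, the good is a necessity.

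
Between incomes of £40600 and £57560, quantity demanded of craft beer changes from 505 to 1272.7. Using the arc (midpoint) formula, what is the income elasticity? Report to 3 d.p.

2.499

ΔQ = 1272.7 − 505 = 767.7; midpoint Q̄ = (505 + 1272.7)/2 = 888.85.
ΔI = 57560 − 40600 = 16960; midpoint Ī = (40600 + 57560)/2 = 49080.
η = (ΔQ/Q̄) ÷ (ΔI/Ī) = (767.7/888.85) ÷ (16960/49080) = 2.499.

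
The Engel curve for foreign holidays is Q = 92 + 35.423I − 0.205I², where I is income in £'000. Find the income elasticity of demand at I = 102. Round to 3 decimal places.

-0.415

At I = 102: Q = 1572.3260.
dQ/dI = 35.423 − 0.41I = -6.39700.
η = (dQ/dI)·(I/Q) = -6.39700 × (102/1572.3260) = -0.415.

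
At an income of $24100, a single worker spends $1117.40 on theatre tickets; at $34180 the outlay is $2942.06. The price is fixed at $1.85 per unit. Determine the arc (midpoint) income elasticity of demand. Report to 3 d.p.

2.599

With a constant price, Q₁ = 1117.40/1.85 = 604.000 and Q₂ = 2942.06/1.85 = 1590.303 (equivalently, work directly with expenditure since P cancels).
Midpoint %ΔQ = (2942.06 − 1117.40)/2029.73 = 0.89897; midpoint %ΔI = (34180 − 24100)/29140 = 0.34592.
η = 0.89897 / 0.34592 = 2.599.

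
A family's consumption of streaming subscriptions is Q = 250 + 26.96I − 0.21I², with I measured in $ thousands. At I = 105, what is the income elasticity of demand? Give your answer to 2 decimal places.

-2.35

At I = 105: Q = 765.5500.
dQ/dI = 26.96 − 0.42I = -17.14000.
η = (dQ/dI)·(I/Q) = -17.14000 × (105/765.5500) = -2.35.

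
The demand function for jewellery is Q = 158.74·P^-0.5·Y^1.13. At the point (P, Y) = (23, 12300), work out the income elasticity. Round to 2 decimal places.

1.13

For a multiplicative demand Q = A·P^α·Y^β, the income elasticity is β everywhere.
Here β = 1.13, so η = 1.13.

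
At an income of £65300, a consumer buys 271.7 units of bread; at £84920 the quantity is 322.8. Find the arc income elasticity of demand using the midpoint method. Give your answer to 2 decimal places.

ΔQ = 322.8 − 271.7 = 51.1; midpoint Q̄ = (271.7 + 322.8)/2 = 297.25.
ΔI = 84920 − 65300 = 19620; midpoint Ī = (65300 + 84920)/2 = 75110.
η = (ΔQ/Q̄) ÷ (ΔI/Ī) = (51.1/297.25) ÷ (19620/75110) = 0.66.

0.66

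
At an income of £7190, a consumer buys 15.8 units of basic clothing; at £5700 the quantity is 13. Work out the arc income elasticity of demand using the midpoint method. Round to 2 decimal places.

0.84

ΔQ = 13 − 15.8 = -2.8; midpoint Q̄ = (15.8 + 13)/2 = 14.4.
ΔI = 5700 − 7190 = -1490; midpoint Ī = (7190 + 5700)/2 = 6445.
η = (ΔQ/Q̄) ÷ (ΔI/Ī) = (-2.8/14.4) ÷ (-1490/6445) = 0.84.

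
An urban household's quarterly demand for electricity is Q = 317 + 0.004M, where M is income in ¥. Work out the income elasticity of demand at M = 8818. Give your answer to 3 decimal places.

At M = 8818: Q = 352.272.
dQ/dM = 0.004.
η = (dQ/dM)·(M/Q) = 0.004 × (8818/352.272) = 0.100.

0.100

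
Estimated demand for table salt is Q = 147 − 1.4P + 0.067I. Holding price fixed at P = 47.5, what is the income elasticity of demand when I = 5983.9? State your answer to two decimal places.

0.83

At P = 47.5, I = 5983.9: Q = 481.421.
Holding P constant, ∂Q/∂I = 0.067.
η_I = (∂Q/∂I)·(I/Q) = 0.067 × (5983.9/481.421) = 0.83.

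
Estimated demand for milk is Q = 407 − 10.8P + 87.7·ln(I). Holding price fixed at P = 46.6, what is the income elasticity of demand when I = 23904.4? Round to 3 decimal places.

At P = 46.6, I = 23904.4: Q = 787.895.
Holding P constant, ∂Q/∂I = 87.7/I = 0.00366878.
η_I = (∂Q/∂I)·(I/Q) = 0.00366878 × (23904.4/787.895) = 0.111.

0.111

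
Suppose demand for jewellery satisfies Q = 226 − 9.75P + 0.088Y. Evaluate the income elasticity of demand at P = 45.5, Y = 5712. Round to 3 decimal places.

At P = 45.5, Y = 5712: Q = 285.031.
Holding P constant, ∂Q/∂Y = 0.088.
η_Y = (∂Q/∂Y)·(Y/Q) = 0.088 × (5712/285.031) = 1.764.

1.764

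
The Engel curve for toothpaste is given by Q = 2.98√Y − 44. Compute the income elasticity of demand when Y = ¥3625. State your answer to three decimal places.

At Y = 3625: Q = 135.420.
dQ/dY = 2.98/(2√Y) = 0.0247476 at this income.
η = (dQ/dY)·(Y/Q) = 0.0247476 × (3625/135.420) = 0.662.

0.662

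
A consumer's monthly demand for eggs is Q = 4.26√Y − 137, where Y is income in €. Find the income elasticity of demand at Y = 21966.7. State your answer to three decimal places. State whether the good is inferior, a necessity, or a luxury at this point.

0.639 (necessity)

At Y = 21966.7: Q = 494.382.
dQ/dY = 4.26/(2√Y) = 0.0143713 at this income.
η = (dQ/dY)·(Y/Q) = 0.0143713 × (21966.7/494.382) = 0.639.
Since 0 < η < 1, the good is a necessity.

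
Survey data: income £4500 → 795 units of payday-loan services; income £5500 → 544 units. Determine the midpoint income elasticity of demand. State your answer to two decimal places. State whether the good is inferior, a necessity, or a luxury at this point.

ΔQ = 544 − 795 = -251; midpoint Q̄ = (795 + 544)/2 = 669.5.
ΔI = 5500 − 4500 = 1000; midpoint Ī = (4500 + 5500)/2 = 5000.
η = (ΔQ/Q̄) ÷ (ΔI/Ī) = (-251/669.5) ÷ (1000/5000) = -1.87.
η < 0 ⇒ inferior good.

-1.87 (inferior good)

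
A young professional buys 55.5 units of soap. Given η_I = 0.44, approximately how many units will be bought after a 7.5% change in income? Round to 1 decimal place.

%ΔQ ≈ η × %ΔI = 0.44 × 7.5% = 3.3%.
New Q ≈ 55.5 × (1 + 0.033) = 57.3.

57.3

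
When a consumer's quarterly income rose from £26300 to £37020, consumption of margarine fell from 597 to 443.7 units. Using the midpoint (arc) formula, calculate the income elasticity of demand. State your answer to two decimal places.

ΔQ = 443.7 − 597 = -153.3; midpoint Q̄ = (597 + 443.7)/2 = 520.35.
ΔI = 37020 − 26300 = 10720; midpoint Ī = (26300 + 37020)/2 = 31660.
η = (ΔQ/Q̄) ÷ (ΔI/Ī) = (-153.3/520.35) ÷ (10720/31660) = -0.87.

-0.87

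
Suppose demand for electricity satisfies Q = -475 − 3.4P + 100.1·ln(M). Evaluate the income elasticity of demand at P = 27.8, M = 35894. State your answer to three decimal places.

At P = 27.8, M = 35894: Q = 480.361.
Holding P constant, ∂Q/∂M = 100.1/M = 0.00278877.
η_M = (∂Q/∂M)·(M/Q) = 0.00278877 × (35894/480.361) = 0.208.

0.208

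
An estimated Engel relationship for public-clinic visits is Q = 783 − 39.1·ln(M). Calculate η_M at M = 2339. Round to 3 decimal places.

At M = 2339: Q = 479.683.
dQ/dM = -39.1/M = -0.0167165 at this income.
η = (dQ/dM)·(M/Q) = -0.0167165 × (2339/479.683) = -0.082.

-0.082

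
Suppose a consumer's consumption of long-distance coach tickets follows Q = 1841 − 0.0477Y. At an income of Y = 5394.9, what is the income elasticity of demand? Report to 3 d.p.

-0.162

At Y = 5394.9: Q = 1583.663.
dQ/dY = −0.0477.
η = (dQ/dY)·(Y/Q) = -0.0477 × (5394.9/1583.663) = -0.162.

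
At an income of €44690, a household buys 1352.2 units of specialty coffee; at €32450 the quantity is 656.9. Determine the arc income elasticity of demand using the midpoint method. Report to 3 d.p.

2.181

ΔQ = 656.9 − 1352.2 = -695.3; midpoint Q̄ = (1352.2 + 656.9)/2 = 1004.55.
ΔI = 32450 − 44690 = -12240; midpoint Ī = (44690 + 32450)/2 = 38570.
η = (ΔQ/Q̄) ÷ (ΔI/Ī) = (-695.3/1004.55) ÷ (-12240/38570) = 2.181.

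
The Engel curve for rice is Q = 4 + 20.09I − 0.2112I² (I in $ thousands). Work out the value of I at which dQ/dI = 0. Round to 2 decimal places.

47.56

dQ/dI = 20.09 − 0.4224I.
The good is inferior where dQ/dI < 0. Setting dQ/dI = 0 gives I = 20.09 / 0.4224 = 47.56.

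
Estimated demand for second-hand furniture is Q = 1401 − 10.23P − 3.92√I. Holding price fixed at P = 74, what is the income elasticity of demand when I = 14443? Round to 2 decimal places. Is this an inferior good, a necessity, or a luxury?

At P = 74, I = 14443: Q = 172.878.
Holding P constant, ∂Q/∂I = -3.92/(2√I) = -0.016309.
η_I = (∂Q/∂I)·(I/Q) = -0.016309 × (14443/172.878) = -1.36.
Since η < 0, this is an inferior good.

-1.36 (inferior good)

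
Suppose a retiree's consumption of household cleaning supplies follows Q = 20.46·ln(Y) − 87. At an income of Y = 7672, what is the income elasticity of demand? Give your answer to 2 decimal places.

At Y = 7672: Q = 96.022.
dQ/dY = 20.46/Y = 0.00266684 at this income.
η = (dQ/dY)·(Y/Q) = 0.00266684 × (7672/96.022) = 0.21.

0.21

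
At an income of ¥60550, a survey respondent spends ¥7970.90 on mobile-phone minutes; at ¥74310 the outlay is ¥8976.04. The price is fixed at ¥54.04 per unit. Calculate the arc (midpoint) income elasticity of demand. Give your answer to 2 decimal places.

With a constant price, Q₁ = 7970.90/54.04 = 147.500 and Q₂ = 8976.04/54.04 = 166.100 (equivalently, work directly with expenditure since P cancels).
Midpoint %ΔQ = (8976.04 − 7970.90)/8473.47 = 0.11862; midpoint %ΔI = (74310 − 60550)/67430 = 0.20406.
η = 0.11862 / 0.20406 = 0.58.

0.58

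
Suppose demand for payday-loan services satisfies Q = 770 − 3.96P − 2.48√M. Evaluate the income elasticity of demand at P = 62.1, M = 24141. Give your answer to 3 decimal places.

-1.388

At P = 62.1, M = 24141: Q = 138.757.
Holding P constant, ∂Q/∂M = -2.48/(2√M) = -0.00798076.
η_M = (∂Q/∂M)·(M/Q) = -0.00798076 × (24141/138.757) = -1.388.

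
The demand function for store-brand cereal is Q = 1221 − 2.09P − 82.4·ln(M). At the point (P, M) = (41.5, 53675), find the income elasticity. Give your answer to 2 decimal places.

-0.35

At P = 41.5, M = 53675: Q = 236.871.
Holding P constant, ∂Q/∂M = -82.4/M = -0.00153517.
η_M = (∂Q/∂M)·(M/Q) = -0.00153517 × (53675/236.871) = -0.35.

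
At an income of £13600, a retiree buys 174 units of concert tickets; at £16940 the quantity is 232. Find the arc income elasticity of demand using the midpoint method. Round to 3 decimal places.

1.306

ΔQ = 232 − 174 = 58; midpoint Q̄ = (174 + 232)/2 = 203.
ΔI = 16940 − 13600 = 3340; midpoint Ī = (13600 + 16940)/2 = 15270.
η = (ΔQ/Q̄) ÷ (ΔI/Ī) = (58/203) ÷ (3340/15270) = 1.306.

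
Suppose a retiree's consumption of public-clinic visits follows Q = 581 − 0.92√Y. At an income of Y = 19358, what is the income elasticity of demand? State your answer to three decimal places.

At Y = 19358: Q = 452.998.
dQ/dY = -0.92/(2√Y) = -0.00330619 at this income.
η = (dQ/dY)·(Y/Q) = -0.00330619 × (19358/452.998) = -0.141.

-0.141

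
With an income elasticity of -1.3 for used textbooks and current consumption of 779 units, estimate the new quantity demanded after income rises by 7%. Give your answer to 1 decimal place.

%ΔQ ≈ η × %ΔI = -1.3 × 7% = -9.1%.
New Q ≈ 779 × (1 − 0.091) = 708.1.

708.1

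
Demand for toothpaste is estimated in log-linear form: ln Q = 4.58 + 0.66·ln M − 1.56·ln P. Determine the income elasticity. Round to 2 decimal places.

0.66

In a log-linear demand, the coefficient on ln M is the income elasticity.
So η = 0.66.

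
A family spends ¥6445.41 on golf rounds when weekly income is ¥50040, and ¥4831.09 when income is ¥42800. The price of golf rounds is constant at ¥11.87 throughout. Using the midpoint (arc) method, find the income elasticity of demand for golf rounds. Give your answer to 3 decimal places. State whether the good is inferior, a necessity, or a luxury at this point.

1.836 (luxury)

With a constant price, Q₁ = 6445.41/11.87 = 543.000 and Q₂ = 4831.09/11.87 = 407.000 (equivalently, work directly with expenditure since P cancels).
Midpoint %ΔQ = (4831.09 − 6445.41)/5638.25 = -0.28632; midpoint %ΔI = (42800 − 50040)/46420 = -0.15597.
η = -0.28632 / -0.15597 = 1.836.
η > 1 ⇒ luxury.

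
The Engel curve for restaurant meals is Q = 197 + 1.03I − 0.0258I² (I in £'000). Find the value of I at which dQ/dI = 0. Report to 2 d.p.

19.96

dQ/dI = 1.03 − 0.0516I.
The good is inferior where dQ/dI < 0. Setting dQ/dI = 0 gives I = 1.03 / 0.0516 = 19.96.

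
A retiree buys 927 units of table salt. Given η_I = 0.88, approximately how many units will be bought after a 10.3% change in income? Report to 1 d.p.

1011.0

%ΔQ ≈ η × %ΔI = 0.88 × 10.3% = 9.064%.
New Q ≈ 927 × (1 + 0.09064) = 1011.0.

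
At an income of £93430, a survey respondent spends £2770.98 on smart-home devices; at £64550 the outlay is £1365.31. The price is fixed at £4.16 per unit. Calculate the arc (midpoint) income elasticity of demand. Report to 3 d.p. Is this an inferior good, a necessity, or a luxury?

With a constant price, Q₁ = 2770.98/4.16 = 666.101 and Q₂ = 1365.31/4.16 = 328.200 (equivalently, work directly with expenditure since P cancels).
Midpoint %ΔQ = (1365.31 − 2770.98)/2068.15 = -0.67968; midpoint %ΔI = (64550 − 93430)/78990 = -0.36562.
η = -0.67968 / -0.36562 = 1.859.
η > 1 ⇒ luxury.

1.859 (luxury)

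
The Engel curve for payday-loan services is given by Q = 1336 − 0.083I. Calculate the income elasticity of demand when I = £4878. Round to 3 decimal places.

-0.435

At I = 4878: Q = 931.126.
dQ/dI = −0.083.
η = (dQ/dI)·(I/Q) = -0.083 × (4878/931.126) = -0.435.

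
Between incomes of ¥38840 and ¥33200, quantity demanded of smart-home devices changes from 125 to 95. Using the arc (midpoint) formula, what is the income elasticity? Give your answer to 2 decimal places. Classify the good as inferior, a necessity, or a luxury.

1.74 (luxury)

ΔQ = 95 − 125 = -30; midpoint Q̄ = (125 + 95)/2 = 110.
ΔI = 33200 − 38840 = -5640; midpoint Ī = (38840 + 33200)/2 = 36020.
η = (ΔQ/Q̄) ÷ (ΔI/Ī) = (-30/110) ÷ (-5640/36020) = 1.74.
η > 1 ⇒ luxury.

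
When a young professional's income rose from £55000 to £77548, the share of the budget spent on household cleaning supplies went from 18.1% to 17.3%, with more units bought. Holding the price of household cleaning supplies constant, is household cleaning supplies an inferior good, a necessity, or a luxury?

Quantity rises but the budget share falls as income rises, so 0 < η < 1.

necessity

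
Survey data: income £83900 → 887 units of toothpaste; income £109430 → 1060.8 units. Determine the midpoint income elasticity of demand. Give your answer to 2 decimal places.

ΔQ = 1060.8 − 887 = 173.8; midpoint Q̄ = (887 + 1060.8)/2 = 973.9.
ΔI = 109430 − 83900 = 25530; midpoint Ī = (83900 + 109430)/2 = 96665.
η = (ΔQ/Q̄) ÷ (ΔI/Ī) = (173.8/973.9) ÷ (25530/96665) = 0.68.

0.68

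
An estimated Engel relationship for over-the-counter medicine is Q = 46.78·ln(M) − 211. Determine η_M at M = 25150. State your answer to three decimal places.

0.178

At M = 25150: Q = 263.004.
dQ/dM = 46.78/M = 0.00186004 at this income.
η = (dQ/dM)·(M/Q) = 0.00186004 × (25150/263.004) = 0.178.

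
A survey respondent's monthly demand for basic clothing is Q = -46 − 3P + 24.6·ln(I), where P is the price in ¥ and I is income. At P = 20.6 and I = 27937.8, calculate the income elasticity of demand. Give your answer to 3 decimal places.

At P = 20.6, I = 27937.8: Q = 144.048.
Holding P constant, ∂Q/∂I = 24.6/I = 0.000880527.
η_I = (∂Q/∂I)·(I/Q) = 0.000880527 × (27937.8/144.048) = 0.171.

0.171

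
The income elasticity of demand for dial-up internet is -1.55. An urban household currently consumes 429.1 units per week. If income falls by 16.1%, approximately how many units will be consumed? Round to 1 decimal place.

%ΔQ ≈ η × %ΔI = -1.55 × (-16.1%) = 24.955%.
New Q ≈ 429.1 × (1 + 0.24955) = 536.2.

536.2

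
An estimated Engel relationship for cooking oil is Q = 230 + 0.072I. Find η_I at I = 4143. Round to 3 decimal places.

0.565

At I = 4143: Q = 528.296.
dQ/dI = 0.072.
η = (dQ/dI)·(I/Q) = 0.072 × (4143/528.296) = 0.565.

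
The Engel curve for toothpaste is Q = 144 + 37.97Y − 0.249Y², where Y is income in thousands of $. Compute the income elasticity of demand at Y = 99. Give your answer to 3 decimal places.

-0.767

At Y = 99: Q = 1462.5810.
dQ/dY = 37.97 − 0.498Y = -11.33200.
η = (dQ/dY)·(Y/Q) = -11.33200 × (99/1462.5810) = -0.767.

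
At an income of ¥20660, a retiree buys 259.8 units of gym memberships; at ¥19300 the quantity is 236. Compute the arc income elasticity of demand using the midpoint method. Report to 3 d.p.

1.410

ΔQ = 236 − 259.8 = -23.8; midpoint Q̄ = (259.8 + 236)/2 = 247.9.
ΔI = 19300 − 20660 = -1360; midpoint Ī = (20660 + 19300)/2 = 19980.
η = (ΔQ/Q̄) ÷ (ΔI/Ī) = (-23.8/247.9) ÷ (-1360/19980) = 1.410.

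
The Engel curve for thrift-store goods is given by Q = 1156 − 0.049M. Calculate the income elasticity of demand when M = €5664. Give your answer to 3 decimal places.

At M = 5664: Q = 878.464.
dQ/dM = −0.049.
η = (dQ/dM)·(M/Q) = -0.049 × (5664/878.464) = -0.316.

-0.316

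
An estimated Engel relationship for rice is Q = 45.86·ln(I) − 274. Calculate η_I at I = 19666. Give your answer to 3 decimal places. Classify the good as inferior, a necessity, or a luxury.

At I = 19666: Q = 179.402.
dQ/dI = 45.86/I = 0.00233194 at this income.
η = (dQ/dI)·(I/Q) = 0.00233194 × (19666/179.402) = 0.256.
Since 0 < η < 1, the good is a necessity.

0.256 (necessity)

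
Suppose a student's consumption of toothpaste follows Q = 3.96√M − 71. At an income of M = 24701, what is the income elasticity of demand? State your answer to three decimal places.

0.564

At M = 24701: Q = 551.375.
dQ/dM = 3.96/(2√M) = 0.0125982 at this income.
η = (dQ/dM)·(M/Q) = 0.0125982 × (24701/551.375) = 0.564.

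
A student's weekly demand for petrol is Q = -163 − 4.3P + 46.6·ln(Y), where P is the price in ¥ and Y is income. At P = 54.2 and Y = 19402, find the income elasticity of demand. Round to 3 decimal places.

0.728

At P = 54.2, Y = 19402: Q = 64.028.
Holding P constant, ∂Q/∂Y = 46.6/Y = 0.00240181.
η_Y = (∂Q/∂Y)·(Y/Q) = 0.00240181 × (19402/64.028) = 0.728.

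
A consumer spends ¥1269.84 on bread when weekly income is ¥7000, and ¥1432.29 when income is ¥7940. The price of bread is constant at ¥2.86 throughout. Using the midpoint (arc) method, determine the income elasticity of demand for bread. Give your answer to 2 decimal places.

0.96

With a constant price, Q₁ = 1269.84/2.86 = 444.000 and Q₂ = 1432.29/2.86 = 500.801 (equivalently, work directly with expenditure since P cancels).
Midpoint %ΔQ = (1432.29 − 1269.84)/1351.07 = 0.12024; midpoint %ΔI = (7940 − 7000)/7470 = 0.12584.
η = 0.12024 / 0.12584 = 0.96.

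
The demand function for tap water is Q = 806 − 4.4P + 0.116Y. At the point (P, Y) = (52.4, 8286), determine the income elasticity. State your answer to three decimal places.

At P = 52.4, Y = 8286: Q = 1536.616.
Holding P constant, ∂Q/∂Y = 0.116.
η_Y = (∂Q/∂Y)·(Y/Q) = 0.116 × (8286/1536.616) = 0.626.

0.626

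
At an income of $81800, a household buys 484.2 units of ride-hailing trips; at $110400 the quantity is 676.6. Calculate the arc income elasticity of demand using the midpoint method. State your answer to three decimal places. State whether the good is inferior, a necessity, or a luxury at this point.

1.114 (luxury)

ΔQ = 676.6 − 484.2 = 192.4; midpoint Q̄ = (484.2 + 676.6)/2 = 580.4.
ΔI = 110400 − 81800 = 28600; midpoint Ī = (81800 + 110400)/2 = 96100.
η = (ΔQ/Q̄) ÷ (ΔI/Ī) = (192.4/580.4) ÷ (28600/96100) = 1.114.
η > 1 ⇒ luxury.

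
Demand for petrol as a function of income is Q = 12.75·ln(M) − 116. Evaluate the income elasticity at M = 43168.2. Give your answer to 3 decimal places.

At M = 43168.2: Q = 20.079.
dQ/dM = 12.75/M = 0.000295356 at this income.
η = (dQ/dM)·(M/Q) = 0.000295356 × (43168.2/20.079) = 0.635.

0.635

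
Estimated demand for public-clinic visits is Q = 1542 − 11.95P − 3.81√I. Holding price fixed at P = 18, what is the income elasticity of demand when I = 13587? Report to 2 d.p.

At P = 18, I = 13587: Q = 882.794.
Holding P constant, ∂Q/∂I = -3.81/(2√I) = -0.0163431.
η_I = (∂Q/∂I)·(I/Q) = -0.0163431 × (13587/882.794) = -0.25.

-0.25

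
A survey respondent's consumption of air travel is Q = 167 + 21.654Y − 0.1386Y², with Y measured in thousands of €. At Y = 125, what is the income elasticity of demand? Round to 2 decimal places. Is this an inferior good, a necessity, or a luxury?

-2.29 (inferior good)

At Y = 125: Q = 708.1250.
dQ/dY = 21.654 − 0.2772Y = -12.99600.
η = (dQ/dY)·(Y/Q) = -12.99600 × (125/708.1250) = -2.29.
η < 0 ⇒ inferior good.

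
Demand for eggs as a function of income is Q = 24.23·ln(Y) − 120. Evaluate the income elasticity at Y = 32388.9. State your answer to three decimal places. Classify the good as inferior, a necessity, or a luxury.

0.184 (necessity)

At Y = 32388.9: Q = 131.642.
dQ/dY = 24.23/Y = 0.000748096 at this income.
η = (dQ/dY)·(Y/Q) = 0.000748096 × (32388.9/131.642) = 0.184.
Since 0 < η < 1, the good is a necessity.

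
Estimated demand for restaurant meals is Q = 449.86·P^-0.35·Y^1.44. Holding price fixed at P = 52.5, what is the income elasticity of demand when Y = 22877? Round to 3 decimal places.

For a multiplicative demand Q = A·P^α·Y^β, the income elasticity is β everywhere.
Here β = 1.44, so η = 1.440.

1.440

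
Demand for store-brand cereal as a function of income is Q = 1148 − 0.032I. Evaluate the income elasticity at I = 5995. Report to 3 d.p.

At I = 5995: Q = 956.160.
dQ/dI = −0.032.
η = (dQ/dI)·(I/Q) = -0.032 × (5995/956.160) = -0.201.

-0.201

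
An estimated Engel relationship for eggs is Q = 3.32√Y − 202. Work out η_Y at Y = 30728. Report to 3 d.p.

At Y = 30728: Q = 379.976.
dQ/dY = 3.32/(2√Y) = 0.0094698 at this income.
η = (dQ/dY)·(Y/Q) = 0.0094698 × (30728/379.976) = 0.766.

0.766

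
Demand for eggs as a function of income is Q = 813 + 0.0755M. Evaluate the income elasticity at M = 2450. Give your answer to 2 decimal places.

0.19

At M = 2450: Q = 997.975.
dQ/dM = 0.0755.
η = (dQ/dM)·(M/Q) = 0.0755 × (2450/997.975) = 0.19.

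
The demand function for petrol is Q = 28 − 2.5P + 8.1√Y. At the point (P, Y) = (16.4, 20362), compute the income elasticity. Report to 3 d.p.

0.506

At P = 16.4, Y = 20362: Q = 1142.833.
Holding P constant, ∂Q/∂Y = 8.1/(2√Y) = 0.0283821.
η_Y = (∂Q/∂Y)·(Y/Q) = 0.0283821 × (20362/1142.833) = 0.506.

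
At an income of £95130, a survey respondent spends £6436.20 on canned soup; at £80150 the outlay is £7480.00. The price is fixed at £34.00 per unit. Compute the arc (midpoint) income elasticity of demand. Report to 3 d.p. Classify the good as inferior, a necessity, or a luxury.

-0.878 (inferior good)

With a constant price, Q₁ = 6436.20/34.00 = 189.300 and Q₂ = 7480.00/34.00 = 220.000 (equivalently, work directly with expenditure since P cancels).
Midpoint %ΔQ = (7480.00 − 6436.20)/6958.10 = 0.15001; midpoint %ΔI = (80150 − 95130)/87640 = -0.17093.
η = 0.15001 / -0.17093 = -0.878.
η < 0 ⇒ inferior good.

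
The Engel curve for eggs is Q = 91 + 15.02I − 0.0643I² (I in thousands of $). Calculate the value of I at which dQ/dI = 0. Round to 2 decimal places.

116.80

dQ/dI = 15.02 − 0.1286I.
The good is inferior where dQ/dI < 0. Setting dQ/dI = 0 gives I = 15.02 / 0.1286 = 116.80.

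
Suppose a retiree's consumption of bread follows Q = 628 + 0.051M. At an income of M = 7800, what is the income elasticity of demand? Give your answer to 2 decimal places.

0.39

At M = 7800: Q = 1025.800.
dQ/dM = 0.051.
η = (dQ/dM)·(M/Q) = 0.051 × (7800/1025.800) = 0.39.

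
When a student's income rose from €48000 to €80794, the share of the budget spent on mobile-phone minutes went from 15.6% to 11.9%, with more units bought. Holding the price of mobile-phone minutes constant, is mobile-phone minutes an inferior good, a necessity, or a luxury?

necessity

Quantity rises but the budget share falls as income rises, so 0 < η < 1.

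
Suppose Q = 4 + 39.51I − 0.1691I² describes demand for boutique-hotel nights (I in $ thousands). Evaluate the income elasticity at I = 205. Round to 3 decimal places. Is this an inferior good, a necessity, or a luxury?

-6.131 (inferior good)

At I = 205: Q = 997.1225.
dQ/dI = 39.51 − 0.3382I = -29.82100.
η = (dQ/dI)·(I/Q) = -29.82100 × (205/997.1225) = -6.131.
η < 0 ⇒ inferior good.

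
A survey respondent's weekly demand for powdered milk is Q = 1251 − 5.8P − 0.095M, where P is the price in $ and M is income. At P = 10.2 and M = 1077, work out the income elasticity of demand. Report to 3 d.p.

-0.094

At P = 10.2, M = 1077: Q = 1089.525.
Holding P constant, ∂Q/∂M = −0.095.
η_M = (∂Q/∂M)·(M/Q) = -0.095 × (1077/1089.525) = -0.094.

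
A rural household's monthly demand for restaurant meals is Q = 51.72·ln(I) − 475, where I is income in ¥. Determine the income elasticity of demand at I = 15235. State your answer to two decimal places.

2.24

At I = 15235: Q = 23.133.
dQ/dI = 51.72/I = 0.00339481 at this income.
η = (dQ/dI)·(I/Q) = 0.00339481 × (15235/23.133) = 2.24.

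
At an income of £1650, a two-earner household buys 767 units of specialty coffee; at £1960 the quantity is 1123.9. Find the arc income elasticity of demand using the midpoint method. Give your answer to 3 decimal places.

2.198

ΔQ = 1123.9 − 767 = 356.9; midpoint Q̄ = (767 + 1123.9)/2 = 945.45.
ΔI = 1960 − 1650 = 310; midpoint Ī = (1650 + 1960)/2 = 1805.
η = (ΔQ/Q̄) ÷ (ΔI/Ī) = (356.9/945.45) ÷ (310/1805) = 2.198.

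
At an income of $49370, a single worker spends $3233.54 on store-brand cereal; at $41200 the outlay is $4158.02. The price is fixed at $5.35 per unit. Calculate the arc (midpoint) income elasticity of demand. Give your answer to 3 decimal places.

-1.387

With a constant price, Q₁ = 3233.54/5.35 = 604.400 and Q₂ = 4158.02/5.35 = 777.200 (equivalently, work directly with expenditure since P cancels).
Midpoint %ΔQ = (4158.02 − 3233.54)/3695.78 = 0.25014; midpoint %ΔI = (41200 − 49370)/45285 = -0.18041.
η = 0.25014 / -0.18041 = -1.387.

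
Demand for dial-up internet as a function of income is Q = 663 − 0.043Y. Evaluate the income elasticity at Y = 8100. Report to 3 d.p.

-1.107

At Y = 8100: Q = 314.700.
dQ/dY = −0.043.
η = (dQ/dY)·(Y/Q) = -0.043 × (8100/314.700) = -1.107.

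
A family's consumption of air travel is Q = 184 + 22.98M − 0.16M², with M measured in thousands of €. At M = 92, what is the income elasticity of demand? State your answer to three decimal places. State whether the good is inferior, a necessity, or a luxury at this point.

-0.630 (inferior good)

At M = 92: Q = 943.9200.
dQ/dM = 22.98 − 0.32M = -6.46000.
η = (dQ/dM)·(M/Q) = -6.46000 × (92/943.9200) = -0.630.
η < 0 ⇒ inferior good.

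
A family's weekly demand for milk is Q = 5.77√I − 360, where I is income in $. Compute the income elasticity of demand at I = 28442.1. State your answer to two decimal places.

At I = 28442.1: Q = 613.098.
dQ/dI = 5.77/(2√I) = 0.0171067 at this income.
η = (dQ/dI)·(I/Q) = 0.0171067 × (28442.1/613.098) = 0.79.

0.79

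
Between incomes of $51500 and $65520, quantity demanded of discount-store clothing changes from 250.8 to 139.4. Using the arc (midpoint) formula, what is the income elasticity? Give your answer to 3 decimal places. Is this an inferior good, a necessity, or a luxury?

-2.383 (inferior good)

ΔQ = 139.4 − 250.8 = -111.4; midpoint Q̄ = (250.8 + 139.4)/2 = 195.1.
ΔI = 65520 − 51500 = 14020; midpoint Ī = (51500 + 65520)/2 = 58510.
η = (ΔQ/Q̄) ÷ (ΔI/Ī) = (-111.4/195.1) ÷ (14020/58510) = -2.383.
η < 0 ⇒ inferior good.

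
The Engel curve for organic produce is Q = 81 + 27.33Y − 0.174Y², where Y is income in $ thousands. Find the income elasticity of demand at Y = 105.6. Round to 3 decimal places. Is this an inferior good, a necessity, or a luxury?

-0.969 (inferior good)

At Y = 105.6: Q = 1026.7114.
dQ/dY = 27.33 − 0.348Y = -9.41880.
η = (dQ/dY)·(Y/Q) = -9.41880 × (105.6/1026.7114) = -0.969.
η < 0 ⇒ inferior good.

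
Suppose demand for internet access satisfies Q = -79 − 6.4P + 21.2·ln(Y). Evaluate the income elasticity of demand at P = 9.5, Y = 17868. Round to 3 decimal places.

At P = 9.5, Y = 17868: Q = 67.764.
Holding P constant, ∂Q/∂Y = 21.2/Y = 0.00118648.
η_Y = (∂Q/∂Y)·(Y/Q) = 0.00118648 × (17868/67.764) = 0.313.

0.313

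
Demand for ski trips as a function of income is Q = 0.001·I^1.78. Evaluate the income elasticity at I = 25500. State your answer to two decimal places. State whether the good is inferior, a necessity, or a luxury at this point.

1.78 (luxury)

For Q = A·I^β the income elasticity is constant and equal to β.
Here β = 1.78, so η = 1.78.
Since η > 1, the good is a luxury.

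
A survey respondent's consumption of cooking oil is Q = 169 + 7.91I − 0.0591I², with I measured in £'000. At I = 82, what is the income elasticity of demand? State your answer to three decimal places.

-0.348

At I = 82: Q = 420.2316.
dQ/dI = 7.91 − 0.1182I = -1.78240.
η = (dQ/dI)·(I/Q) = -1.78240 × (82/420.2316) = -0.348.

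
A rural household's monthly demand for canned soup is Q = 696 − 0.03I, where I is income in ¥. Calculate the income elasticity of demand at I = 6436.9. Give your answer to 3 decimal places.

At I = 6436.9: Q = 502.893.
dQ/dI = −0.03.
η = (dQ/dI)·(I/Q) = -0.03 × (6436.9/502.893) = -0.384.

-0.384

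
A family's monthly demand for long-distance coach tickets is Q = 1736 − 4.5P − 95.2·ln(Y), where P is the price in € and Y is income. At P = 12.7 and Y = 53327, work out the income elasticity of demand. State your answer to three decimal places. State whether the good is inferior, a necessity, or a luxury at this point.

At P = 12.7, Y = 53327: Q = 642.674.
Holding P constant, ∂Q/∂Y = -95.2/Y = -0.00178521.
η_Y = (∂Q/∂Y)·(Y/Q) = -0.00178521 × (53327/642.674) = -0.148.
Since η < 0, this is an inferior good.

-0.148 (inferior good)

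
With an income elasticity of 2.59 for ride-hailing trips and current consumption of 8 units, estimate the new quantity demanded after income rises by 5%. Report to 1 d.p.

9.0

%ΔQ ≈ η × %ΔI = 2.59 × 5% = 12.95%.
New Q ≈ 8 × (1 + 0.1295) = 9.0.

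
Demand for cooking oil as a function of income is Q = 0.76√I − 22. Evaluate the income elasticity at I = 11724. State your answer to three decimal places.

0.682

At I = 11724: Q = 60.291.
dQ/dI = 0.76/(2√I) = 0.0035095 at this income.
η = (dQ/dI)·(I/Q) = 0.0035095 × (11724/60.291) = 0.682.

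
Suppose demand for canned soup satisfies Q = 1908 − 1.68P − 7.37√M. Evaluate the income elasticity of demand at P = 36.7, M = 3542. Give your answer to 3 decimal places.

At P = 36.7, M = 3542: Q = 1407.721.
Holding P constant, ∂Q/∂M = -7.37/(2√M) = -0.0619175.
η_M = (∂Q/∂M)·(M/Q) = -0.0619175 × (3542/1407.721) = -0.156.

-0.156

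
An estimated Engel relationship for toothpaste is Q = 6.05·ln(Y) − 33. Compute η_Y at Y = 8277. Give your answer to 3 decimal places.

At Y = 8277: Q = 21.578.
dQ/dY = 6.05/Y = 0.000730941 at this income.
η = (dQ/dY)·(Y/Q) = 0.000730941 × (8277/21.578) = 0.280.

0.280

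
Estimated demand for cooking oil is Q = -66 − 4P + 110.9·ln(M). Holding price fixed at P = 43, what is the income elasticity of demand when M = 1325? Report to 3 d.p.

0.198

At P = 43, M = 1325: Q = 559.279.
Holding P constant, ∂Q/∂M = 110.9/M = 0.0836981.
η_M = (∂Q/∂M)·(M/Q) = 0.0836981 × (1325/559.279) = 0.198.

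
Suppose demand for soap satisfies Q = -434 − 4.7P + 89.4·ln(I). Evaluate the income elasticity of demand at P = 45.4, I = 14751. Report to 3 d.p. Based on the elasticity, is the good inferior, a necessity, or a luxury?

At P = 45.4, I = 14751: Q = 210.777.
Holding P constant, ∂Q/∂I = 89.4/I = 0.00606061.
η_I = (∂Q/∂I)·(I/Q) = 0.00606061 × (14751/210.777) = 0.424.
Since 0 < η < 1, this is a necessity.

0.424 (necessity)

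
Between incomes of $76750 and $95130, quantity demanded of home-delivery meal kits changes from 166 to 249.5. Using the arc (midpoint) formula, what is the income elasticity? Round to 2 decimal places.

ΔQ = 249.5 − 166 = 83.5; midpoint Q̄ = (166 + 249.5)/2 = 207.75.
ΔI = 95130 − 76750 = 18380; midpoint Ī = (76750 + 95130)/2 = 85940.
η = (ΔQ/Q̄) ÷ (ΔI/Ī) = (83.5/207.75) ÷ (18380/85940) = 1.88.

1.88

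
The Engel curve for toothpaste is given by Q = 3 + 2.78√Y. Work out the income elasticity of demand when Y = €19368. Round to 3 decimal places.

0.496

At Y = 19368: Q = 389.890.
dQ/dY = 2.78/(2√Y) = 0.00998786 at this income.
η = (dQ/dY)·(Y/Q) = 0.00998786 × (19368/389.890) = 0.496.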